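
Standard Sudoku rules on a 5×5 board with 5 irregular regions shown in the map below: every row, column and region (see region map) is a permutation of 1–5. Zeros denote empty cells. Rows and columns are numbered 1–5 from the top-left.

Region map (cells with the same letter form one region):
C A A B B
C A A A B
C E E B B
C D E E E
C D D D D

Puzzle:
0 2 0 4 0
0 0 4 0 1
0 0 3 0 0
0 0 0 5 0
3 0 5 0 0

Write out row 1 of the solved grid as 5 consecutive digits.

row 1, column 3 = 1: row 1 has {2,4}; col 3 has {3,4,5}; region has {2,4} → only 1 remains.
row 2, column 4 = 3 (sole candidate).
row 3, column 4 = 2 (sole candidate).
row 3, column 5 = 5 (sole candidate).
row 4, column 3 = 2 (sole candidate).
row 4, column 5 = 4 (sole candidate).
row 5, column 4 = 1 (sole candidate).
row 5, column 5 = 2 (sole candidate).
row 1, column 1 = 5: row 1 has {1,2,4}; col 1 has {3}; region has {3} → only 5 remains.
row 1, column 5 = 3: row 1 has {1,2,4,5}; col 5 has {1,2,4,5}; region has {1,2,4,5} → only 3 remains.

52143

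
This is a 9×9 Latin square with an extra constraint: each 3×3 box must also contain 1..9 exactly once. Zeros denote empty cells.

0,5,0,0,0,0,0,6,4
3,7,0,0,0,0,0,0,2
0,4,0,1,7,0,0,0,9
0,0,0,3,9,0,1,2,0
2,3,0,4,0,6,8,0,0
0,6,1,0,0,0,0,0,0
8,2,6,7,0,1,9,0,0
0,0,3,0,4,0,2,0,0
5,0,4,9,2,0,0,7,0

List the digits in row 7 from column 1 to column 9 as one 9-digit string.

row 2, column 7 = 5 (sole candidate).
row 3, column 1 = 6 (sole candidate).
row 3, column 7 = 3 (sole candidate).
row 3, column 8 = 8 (sole candidate).
row 4, column 2 = 8 (sole candidate).
row 9, column 2 = 1 (sole candidate).
row 9, column 7 = 6 (sole candidate).
row 1, column 7 = 7 (sole candidate).
row 2, column 8 = 1 (sole candidate).
row 3, column 3 = 2 (sole candidate).
row 3, column 6 = 5 (sole candidate).
row 4, column 6 = 7 (sole candidate).
row 6, column 7 = 4 (sole candidate).
row 8, column 2 = 9 (sole candidate).
row 8, column 6 = 8 (sole candidate).
row 8, column 8 = 5 (sole candidate).
row 8, column 9 = 1 (sole candidate).
row 9, column 6 = 3 (sole candidate).
row 9, column 9 = 8 (sole candidate).
row 4, column 1 = 4 (sole candidate).
row 4, column 3 = 5 (sole candidate).
row 4, column 9 = 6 (sole candidate).
row 5, column 8 = 9 (sole candidate).
row 6, column 6 = 2 (sole candidate).
row 6, column 8 = 3 (sole candidate).
row 7, column 5 = 5: row 7 has {1,2,6,7,8,9}; col 5 has {2,4,7,9}; box has {1,2,3,4,7,8,9} → only 5 remains.
row 7, column 8 = 4: row 7 has {1,2,5,6,7,8,9}; col 8 has {1,2,3,5,6,7,8,9}; box has {1,2,5,6,7,8,9} → only 4 remains.
row 7, column 9 = 3: row 7 has {1,2,4,5,6,7,8,9}; col 9 has {1,2,4,6,8,9}; box has {1,2,4,5,6,7,8,9} → only 3 remains.

826751943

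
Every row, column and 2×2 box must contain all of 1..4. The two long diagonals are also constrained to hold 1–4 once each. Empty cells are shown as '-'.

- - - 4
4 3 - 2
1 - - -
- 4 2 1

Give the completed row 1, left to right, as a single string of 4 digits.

2134

R1C1 = 2: row 1 has {4}; col 1 has {1,4}; box has {3,4}; main diagonal has {1,3} → only 2 remains.
R1C2 = 1: row 1 has {2,4}; col 2 has {3,4}; box has {2,3,4} → only 1 remains.
R1C3 = 3: row 1 has {1,2,4}; col 3 has {2}; box has {2,4} → only 3 remains.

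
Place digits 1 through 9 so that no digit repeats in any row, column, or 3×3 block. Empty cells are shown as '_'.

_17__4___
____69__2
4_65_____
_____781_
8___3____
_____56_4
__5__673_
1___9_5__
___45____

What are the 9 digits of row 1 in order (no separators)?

r7c2 = 4: in row 7, 4 can only go here (every other open cell in that row sees a 4).
r5c3 = 4: in row 5, 4 can only go here (every other open cell in that row sees a 4).
r4c5 = 4: in row 4, 4 can only go here (every other open cell in that row sees a 4).
r8c8 = 4: in row 8, 4 can only go here (every other open cell in that row sees a 4).
r2c7 = 4: in row 2, 4 can only go here (every other open cell in that row sees a 4).
r2c4 = 1: in row 2, 1 can only go here (every other open cell in that row sees a 1).
r2c8 = 7: in row 2, 7 can only go here (every other open cell in that row sees a 7).
r3c5 = 7: in row 3, 7 can only go here (every other open cell in that row sees a 7).
r5c6 = 1: in row 5, 1 can only go here (every other open cell in that row sees a 1).
r6c3 = 1: in row 6, 1 can only go here (every other open cell in that row sees a 1).
r8c4 = 7: in column 4, 7 can only go here (every other open cell in that column sees a 7).
r1c4 = 3: in column 4, 3 can only go here (every other open cell in that column sees a 3).
r1c7 = 9: row 1 has {1,3,4,7}; col 7 has {4,5,6,7,8}; box has {2,4,7} → only 9 remains.
r3c8 = 8: row 3 has {4,5,6,7}; col 8 has {1,3,4,7}; box has {2,4,7,9} → only 8 remains.
r5c7 = 2: row 5 has {1,3,4,8}; col 7 has {4,5,6,7,8,9}; box has {1,4,6,8} → only 2 remains.
r6c8 = 9: row 6 has {1,4,5,6}; col 8 has {1,3,4,7,8}; box has {1,2,4,6,8} → only 9 remains.
r9c7 = 1: row 9 has {4,5}; col 7 has {2,4,5,6,7,8,9}; box has {3,4,5,7} → only 1 remains.
r3c6 = 2: row 3 has {4,5,6,7,8}; col 6 has {1,4,5,6,7,9}; box has {1,3,4,5,6,7,9} → only 2 remains.
r3c7 = 3: row 3 has {2,4,5,6,7,8}; col 7 has {1,2,4,5,6,7,8,9}; box has {2,4,7,8,9} → only 3 remains.
r3c9 = 1: row 3 has {2,3,4,5,6,7,8}; col 9 has {2,4}; box has {2,3,4,7,8,9} → only 1 remains.
r5c8 = 5: row 5 has {1,2,3,4,8}; col 8 has {1,3,4,7,8,9}; box has {1,2,4,6,8,9} → only 5 remains.
r5c9 = 7: row 5 has {1,2,3,4,5,8}; col 9 has {1,2,4}; box has {1,2,4,5,6,8,9} → only 7 remains.
r1c5 = 8: row 1 has {1,3,4,7,9}; col 5 has {3,4,5,6,7,9}; box has {1,2,3,4,5,6,7,9} → only 8 remains.
r1c8 = 6: row 1 has {1,3,4,7,8,9}; col 8 has {1,3,4,5,7,8,9}; box has {1,2,3,4,7,8,9} → only 6 remains.
r1c9 = 5: row 1 has {1,3,4,6,7,8,9}; col 9 has {1,2,4,7}; box has {1,2,3,4,6,7,8,9} → only 5 remains.
r3c2 = 9: row 3 has {1,2,3,4,5,6,7,8}; col 2 has {1,4}; box has {1,4,6,7} → only 9 remains.
r4c9 = 3: row 4 has {1,4,7,8}; col 9 has {1,2,4,5,7}; box has {1,2,4,5,6,7,8,9} → only 3 remains.
r5c2 = 6: row 5 has {1,2,3,4,5,7,8}; col 2 has {1,4,9}; box has {1,4,8} → only 6 remains.
r5c4 = 9: row 5 has {1,2,3,4,5,6,7,8}; col 4 has {1,3,4,5,7}; box has {1,3,4,5,7} → only 9 remains.
r6c5 = 2: row 6 has {1,4,5,6,9}; col 5 has {3,4,5,6,7,8,9}; box has {1,3,4,5,7,9} → only 2 remains.
r7c5 = 1: row 7 has {3,4,5,6,7}; col 5 has {2,3,4,5,6,7,8,9}; box has {4,5,6,7,9} → only 1 remains.
r9c8 = 2: row 9 has {1,4,5}; col 8 has {1,3,4,5,6,7,8,9}; box has {1,3,4,5,7} → only 2 remains.
r1c1 = 2: row 1 has {1,3,4,5,6,7,8,9}; col 1 has {1,4,8}; box has {1,4,6,7,9} → only 2 remains.

217384965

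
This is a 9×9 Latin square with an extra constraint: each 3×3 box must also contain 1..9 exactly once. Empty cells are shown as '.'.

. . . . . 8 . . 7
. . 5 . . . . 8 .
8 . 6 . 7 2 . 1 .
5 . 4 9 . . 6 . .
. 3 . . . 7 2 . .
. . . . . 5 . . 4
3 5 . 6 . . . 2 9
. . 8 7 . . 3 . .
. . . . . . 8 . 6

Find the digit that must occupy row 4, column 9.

8

row 7, column 5 = 8: in row 7, 8 can only go here (every other open cell in that row sees an 8).
row 1, column 3 = 3: in column 3, 3 can only go here (every other open cell in that column sees a 3).
row 2, column 6 = 6: in column 6, 6 can only go here (every other open cell in that column sees a 6).
row 1, column 8 = 6: in row 1, 6 can only go here (every other open cell in that row sees a 6).
row 2, column 9 = 2: in column 9, 2 can only go here (every other open cell in that column sees a 2).
row 3, column 9 = 3: in box 3, 3 can only go here (every other open cell in that box sees a 3).
Singles propagation stalls; row 4, column 9 is still open with candidates {1,8}.
  Try row 4, column 9 = 1: this forces row 4, column 6=3, row 4, column 8=7, row 6, column 7=9; then column 8 has no cell left for 9 — contradiction.
So row 4, column 9 = 8.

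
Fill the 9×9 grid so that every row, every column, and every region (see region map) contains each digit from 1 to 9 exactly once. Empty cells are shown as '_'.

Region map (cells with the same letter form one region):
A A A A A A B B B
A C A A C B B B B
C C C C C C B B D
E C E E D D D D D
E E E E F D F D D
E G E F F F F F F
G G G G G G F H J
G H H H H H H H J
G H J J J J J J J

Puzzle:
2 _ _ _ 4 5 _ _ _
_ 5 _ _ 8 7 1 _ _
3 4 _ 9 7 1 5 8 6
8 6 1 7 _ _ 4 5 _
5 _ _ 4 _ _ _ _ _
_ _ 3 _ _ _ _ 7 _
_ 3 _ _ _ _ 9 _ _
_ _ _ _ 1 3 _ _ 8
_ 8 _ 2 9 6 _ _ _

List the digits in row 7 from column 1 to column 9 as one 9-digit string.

738562941

R3C3 = 2 (sole candidate).
R5C9 = 7 (hidden single in row 5).
R5C8 = 1 (hidden single in row 5).
R5C6 = 8 (hidden single in region D).
R4C6 = 9 (hidden single in column 6).
R6C7 = 8 (hidden single in column 7).
R5C2 = 2 (hidden single in region E).
R5C3 = 9 (hidden single in row 5).
R2C3 = 6 (sole candidate).
R2C4 = 3 (sole candidate).
R6C1 = 6 (sole candidate).
R2C1 = 9 (sole candidate).
R6C2 = 9 (hidden single in row 6).
R8C2 = 7 (sole candidate).
R1C2 = 1 (sole candidate).
R1C4 = 8 (sole candidate).
R8C1 = 4 (sole candidate).
R8C3 = 5 (sole candidate).
R8C4 = 6 (sole candidate).
R8C7 = 2 (sole candidate).
R8C8 = 9 (sole candidate).
R1C3 = 7 (sole candidate).
R7C3 = 8: row 7 has {3,9}; col 3 has {1,2,3,5,6,7,9}; region has {3,4,9} → only 8 remains.
R7C6 = 2: row 7 has {3,8,9}; col 6 has {1,3,5,6,7,8,9}; region has {3,4,8,9} → only 2 remains.
R7C8 = 4: row 7 has {2,3,8,9}; col 8 has {1,5,7,8,9}; region has {1,2,3,5,6,7,8,9} → only 4 remains.
R9C3 = 4 (sole candidate).
R9C8 = 3 (sole candidate).
R1C8 = 6 (sole candidate).
R2C8 = 2 (sole candidate).
R2C9 = 4 (sole candidate).
R6C6 = 4 (sole candidate).
R9C7 = 7 (sole candidate).
R1C7 = 3 (sole candidate).
R1C9 = 9 (sole candidate).
R5C7 = 6 (sole candidate).
R9C1 = 1 (sole candidate).
R9C9 = 5 (sole candidate).
R5C5 = 3 (sole candidate).
R7C1 = 7: row 7 has {2,3,4,8,9}; col 1 has {1,2,3,4,5,6,8,9}; region has {1,2,3,4,8,9} → only 7 remains.
R7C4 = 5: row 7 has {2,3,4,7,8,9}; col 4 has {2,3,4,6,7,8,9}; region has {1,2,3,4,7,8,9} → only 5 remains.
R7C5 = 6: row 7 has {2,3,4,5,7,8,9}; col 5 has {1,3,4,7,8,9}; region has {1,2,3,4,5,7,8,9} → only 6 remains.
R7C9 = 1: row 7 has {2,3,4,5,6,7,8,9}; col 9 has {4,5,6,7,8,9}; region has {2,3,4,5,6,7,8,9} → only 1 remains.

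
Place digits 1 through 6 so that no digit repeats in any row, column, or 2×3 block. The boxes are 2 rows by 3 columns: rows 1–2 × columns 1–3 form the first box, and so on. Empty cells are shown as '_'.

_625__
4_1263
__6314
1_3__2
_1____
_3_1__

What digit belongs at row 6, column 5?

row 1, column 1 = 3 (sole candidate).
row 1, column 5 = 4 (sole candidate).
row 1, column 6 = 1 (sole candidate).
row 2, column 2 = 5 (sole candidate).
row 3, column 2 = 2 (sole candidate).
row 4, column 2 = 4 (sole candidate).
row 4, column 4 = 6 (sole candidate).
row 4, column 5 = 5 (sole candidate).
row 5, column 4 = 4 (sole candidate).
row 6, column 5 = 2: row 6 has {1,3}; col 5 has {1,4,5,6}; box has {1,4} → only 2 remains.

2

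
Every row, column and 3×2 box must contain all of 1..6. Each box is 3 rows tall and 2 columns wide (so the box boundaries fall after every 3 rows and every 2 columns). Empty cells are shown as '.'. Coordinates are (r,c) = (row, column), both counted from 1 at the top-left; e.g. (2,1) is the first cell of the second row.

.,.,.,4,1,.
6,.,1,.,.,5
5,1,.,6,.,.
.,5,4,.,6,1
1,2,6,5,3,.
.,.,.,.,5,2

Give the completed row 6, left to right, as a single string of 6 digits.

463152

(1,2) = 3 (sole candidate).
(1,6) = 6 (sole candidate).
(2,2) = 4 (sole candidate).
(2,5) = 2 (sole candidate).
(3,5) = 4 (sole candidate).
(3,6) = 3 (sole candidate).
(4,1) = 3 (sole candidate).
(4,4) = 2 (sole candidate).
(5,6) = 4 (sole candidate).
(6,1) = 4: row 6 has {2,5}; col 1 has {1,3,5,6}; box has {1,2,3,5} → only 4 remains.
(6,2) = 6: row 6 has {2,4,5}; col 2 has {1,2,3,4,5}; box has {1,2,3,4,5} → only 6 remains.
(6,3) = 3: row 6 has {2,4,5,6}; col 3 has {1,4,6}; box has {2,4,5,6} → only 3 remains.
(6,4) = 1: row 6 has {2,3,4,5,6}; col 4 has {2,4,5,6}; box has {2,3,4,5,6} → only 1 remains.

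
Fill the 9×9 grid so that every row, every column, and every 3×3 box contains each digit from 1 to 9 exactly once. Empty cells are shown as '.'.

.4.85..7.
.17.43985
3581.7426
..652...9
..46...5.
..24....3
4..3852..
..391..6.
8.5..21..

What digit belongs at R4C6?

R1C3 = 9: row 1 has {4,5,7,8}; col 3 has {2,3,4,5,6,7,8}; box has {1,3,4,5,7,8} → only 9 remains.
R1C6 = 6: row 1 has {4,5,7,8,9}; col 6 has {2,3,5,7}; box has {1,3,4,5,7,8} → only 6 remains.
R1C7 = 3: row 1 has {4,5,6,7,8,9}; col 7 has {1,2,4,9}; box has {2,4,5,6,7,8,9} → only 3 remains.
R1C9 = 1: row 1 has {3,4,5,6,7,8,9}; col 9 has {3,5,6,9}; box has {2,3,4,5,6,7,8,9} → only 1 remains.
R2C4 = 2: row 2 has {1,3,4,5,7,8,9}; col 4 has {1,3,4,5,6,8,9}; box has {1,3,4,5,6,7,8} → only 2 remains.
R3C5 = 9: row 3 has {1,2,3,4,5,6,7,8}; col 5 has {1,2,4,5,8}; box has {1,2,3,4,5,6,7,8} → only 9 remains.
R6C5 = 7: row 6 has {2,3,4}; col 5 has {1,2,4,5,8,9}; box has {2,4,5,6} → only 7 remains.
R6C8 = 1: row 6 has {2,3,4,7}; col 8 has {2,5,6,7,8}; box has {3,5,9} → only 1 remains.
R7C3 = 1: row 7 has {2,3,4,5,8}; col 3 has {2,3,4,5,6,7,8,9}; box has {3,4,5,8} → only 1 remains.
R7C8 = 9: row 7 has {1,2,3,4,5,8}; col 8 has {1,2,5,6,7,8}; box has {1,2,6} → only 9 remains.
R7C9 = 7: row 7 has {1,2,3,4,5,8,9}; col 9 has {1,3,5,6,9}; box has {1,2,6,9} → only 7 remains.
R8C6 = 4: row 8 has {1,3,6,9}; col 6 has {2,3,5,6,7}; box has {1,2,3,5,8,9} → only 4 remains.
R8C9 = 8: row 8 has {1,3,4,6,9}; col 9 has {1,3,5,6,7,9}; box has {1,2,6,7,9} → only 8 remains.
R9C4 = 7: row 9 has {1,2,5,8}; col 4 has {1,2,3,4,5,6,8,9}; box has {1,2,3,4,5,8,9} → only 7 remains.
R9C5 = 6: row 9 has {1,2,5,7,8}; col 5 has {1,2,4,5,7,8,9}; box has {1,2,3,4,5,7,8,9} → only 6 remains.
R9C9 = 4: row 9 has {1,2,5,6,7,8}; col 9 has {1,3,5,6,7,8,9}; box has {1,2,6,7,8,9} → only 4 remains.
R1C1 = 2: row 1 has {1,3,4,5,6,7,8,9}; col 1 has {3,4,8}; box has {1,3,4,5,7,8,9} → only 2 remains.
R2C1 = 6: row 2 has {1,2,3,4,5,7,8,9}; col 1 has {2,3,4,8}; box has {1,2,3,4,5,7,8,9} → only 6 remains.
R4C8 = 4: row 4 has {2,5,6,9}; col 8 has {1,2,5,6,7,8,9}; box has {1,3,5,9} → only 4 remains.
R5C5 = 3: row 5 has {4,5,6}; col 5 has {1,2,4,5,6,7,8,9}; box has {2,4,5,6,7} → only 3 remains.
R5C9 = 2: row 5 has {3,4,5,6}; col 9 has {1,3,4,5,6,7,8,9}; box has {1,3,4,5,9} → only 2 remains.
R7C2 = 6: row 7 has {1,2,3,4,5,7,8,9}; col 2 has {1,4,5}; box has {1,3,4,5,8} → only 6 remains.
R8C1 = 7: row 8 has {1,3,4,6,8,9}; col 1 has {2,3,4,6,8}; box has {1,3,4,5,6,8} → only 7 remains.
R8C2 = 2: row 8 has {1,3,4,6,7,8,9}; col 2 has {1,4,5,6}; box has {1,3,4,5,6,7,8} → only 2 remains.
R8C7 = 5: row 8 has {1,2,3,4,6,7,8,9}; col 7 has {1,2,3,4,9}; box has {1,2,4,6,7,8,9} → only 5 remains.
R9C2 = 9: row 9 has {1,2,4,5,6,7,8}; col 2 has {1,2,4,5,6}; box has {1,2,3,4,5,6,7,8} → only 9 remains.
R9C8 = 3: row 9 has {1,2,4,5,6,7,8,9}; col 8 has {1,2,4,5,6,7,8,9}; box has {1,2,4,5,6,7,8,9} → only 3 remains.
R4C1 = 1: row 4 has {2,4,5,6,9}; col 1 has {2,3,4,6,7,8}; box has {2,4,6} → only 1 remains.
R4C6 = 8: row 4 has {1,2,4,5,6,9}; col 6 has {2,3,4,5,6,7}; box has {2,3,4,5,6,7} → only 8 remains.

8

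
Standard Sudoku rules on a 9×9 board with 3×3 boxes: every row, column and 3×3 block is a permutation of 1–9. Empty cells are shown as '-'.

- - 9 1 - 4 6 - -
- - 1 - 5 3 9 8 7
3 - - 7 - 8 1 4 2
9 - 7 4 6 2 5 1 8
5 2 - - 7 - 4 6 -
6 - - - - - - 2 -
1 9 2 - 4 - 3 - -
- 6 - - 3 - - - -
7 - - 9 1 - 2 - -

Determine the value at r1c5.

2

r1c5 = 2: row 1 has {1,4,6,9}; col 5 has {1,3,4,5,6,7}; box has {1,3,4,5,7,8} → only 2 remains.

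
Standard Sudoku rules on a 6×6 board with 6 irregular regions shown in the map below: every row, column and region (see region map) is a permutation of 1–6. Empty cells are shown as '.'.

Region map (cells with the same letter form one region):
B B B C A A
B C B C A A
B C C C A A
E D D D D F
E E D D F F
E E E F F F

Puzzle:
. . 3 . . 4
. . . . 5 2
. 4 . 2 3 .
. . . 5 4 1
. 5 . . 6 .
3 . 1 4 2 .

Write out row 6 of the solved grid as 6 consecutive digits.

R1C5 = 1 (sole candidate).
R3C6 = 6 (sole candidate).
R5C3 = 2 (sole candidate).
R5C6 = 3 (sole candidate).
R6C2 = 6: row 6 has {1,2,3,4}; col 2 has {4,5}; region has {1,3,5} → only 6 remains.
R6C6 = 5: row 6 has {1,2,3,4,6}; col 6 has {1,2,3,4,6}; region has {1,2,3,4,6} → only 5 remains.

361425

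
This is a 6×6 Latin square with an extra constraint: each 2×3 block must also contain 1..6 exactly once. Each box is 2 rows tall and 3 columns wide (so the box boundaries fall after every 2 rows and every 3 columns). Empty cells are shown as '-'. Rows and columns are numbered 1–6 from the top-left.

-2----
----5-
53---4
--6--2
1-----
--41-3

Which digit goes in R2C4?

R3C4 = 6 (sole candidate).
R3C5 = 1 (sole candidate).
R4C1 = 4 (sole candidate).
R4C2 = 1 (sole candidate).
R4C5 = 3 (sole candidate).
R3C3 = 2 (sole candidate).
R4C4 = 5 (sole candidate).
R1C3 = 5 (hidden single in row 1).
R5C3 = 3 (sole candidate).
R2C3 = 1 (sole candidate).
R2C6 = 6 (sole candidate).
R5C6 = 5 (sole candidate).
R1C5 = 4 (sole candidate).
R1C6 = 1 (sole candidate).
R2C1 = 3 (sole candidate).
R2C2 = 4 (sole candidate).
R2C4 = 2: row 2 has {1,3,4,5,6}; col 4 has {1,5,6}; box has {1,4,5,6} → only 2 remains.

2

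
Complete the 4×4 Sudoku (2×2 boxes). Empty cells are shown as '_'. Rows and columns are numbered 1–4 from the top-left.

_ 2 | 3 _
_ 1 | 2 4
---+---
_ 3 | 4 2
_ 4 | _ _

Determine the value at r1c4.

1

r1c1 = 4 (sole candidate).
r1c4 = 1: row 1 has {2,3,4}; col 4 has {2,4}; box has {2,3,4} → only 1 remains.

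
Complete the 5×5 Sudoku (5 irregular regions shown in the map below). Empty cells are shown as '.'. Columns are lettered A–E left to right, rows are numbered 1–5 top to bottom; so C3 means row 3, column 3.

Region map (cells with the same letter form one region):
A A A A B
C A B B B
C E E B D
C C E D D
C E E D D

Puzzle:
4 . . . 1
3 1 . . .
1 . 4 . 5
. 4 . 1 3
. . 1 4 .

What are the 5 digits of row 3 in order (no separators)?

E5 = 2: row 5 has {1,4}; col 5 has {1,3,5}; region has {1,3,4,5} → only 2 remains.
E2 = 4: row 2 has {1,3}; col 5 has {1,2,3,5}; region has {1} → only 4 remains.
A5 = 5: row 5 has {1,2,4}; col 1 has {1,3,4}; region has {1,3,4} → only 5 remains.
B5 = 3: row 5 has {1,2,4,5}; col 2 has {1,4}; region has {1,4} → only 3 remains.
B3 = 2: row 3 has {1,4,5}; col 2 has {1,3,4}; region has {1,3,4} → only 2 remains.
D3 = 3: row 3 has {1,2,4,5}; col 4 has {1,4}; region has {1,4} → only 3 remains.

12435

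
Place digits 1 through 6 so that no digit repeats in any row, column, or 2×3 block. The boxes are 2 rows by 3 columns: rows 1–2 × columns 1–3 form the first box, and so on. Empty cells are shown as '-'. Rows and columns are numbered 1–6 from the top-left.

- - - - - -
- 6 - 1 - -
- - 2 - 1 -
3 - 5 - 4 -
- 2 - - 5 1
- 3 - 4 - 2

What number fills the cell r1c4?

6

r3c2 = 4 (sole candidate).
r4c2 = 1 (sole candidate).
r4c6 = 6 (sole candidate).
r6c5 = 6 (sole candidate).
r1c2 = 5 (sole candidate).
r3c1 = 6 (sole candidate).
r4c4 = 2 (sole candidate).
r5c1 = 4 (sole candidate).
r5c3 = 6 (sole candidate).
r5c4 = 3 (sole candidate).
r6c3 = 1 (sole candidate).
r1c4 = 6: row 1 has {5}; col 4 has {1,2,3,4}; box has {1} → only 6 remains.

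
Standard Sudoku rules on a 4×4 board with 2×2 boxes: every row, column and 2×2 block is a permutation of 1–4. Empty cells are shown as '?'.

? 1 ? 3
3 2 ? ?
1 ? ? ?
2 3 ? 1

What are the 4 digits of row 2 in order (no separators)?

row 1, column 1 = 4: row 1 has {1,3}; col 1 has {1,2,3}; box has {1,2,3} → only 4 remains.
row 1, column 3 = 2: row 1 has {1,3,4}; col 3 has {}; box has {3} → only 2 remains.
row 2, column 4 = 4: row 2 has {2,3}; col 4 has {1,3}; box has {2,3} → only 4 remains.
row 3, column 2 = 4: row 3 has {1}; col 2 has {1,2,3}; box has {1,2,3} → only 4 remains.
row 3, column 3 = 3: row 3 has {1,4}; col 3 has {2}; box has {1} → only 3 remains.
row 3, column 4 = 2: row 3 has {1,3,4}; col 4 has {1,3,4}; box has {1,3} → only 2 remains.
row 4, column 3 = 4: row 4 has {1,2,3}; col 3 has {2,3}; box has {1,2,3} → only 4 remains.
row 2, column 3 = 1: row 2 has {2,3,4}; col 3 has {2,3,4}; box has {2,3,4} → only 1 remains.

3214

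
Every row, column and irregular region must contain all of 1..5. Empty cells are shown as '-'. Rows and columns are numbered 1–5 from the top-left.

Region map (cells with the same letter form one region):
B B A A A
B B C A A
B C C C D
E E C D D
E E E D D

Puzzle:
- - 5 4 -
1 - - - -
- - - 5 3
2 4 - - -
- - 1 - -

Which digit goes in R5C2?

3

R1C1 = 3: row 1 has {4,5}; col 1 has {1,2}; region has {1} → only 3 remains.
R1C2 = 2: row 1 has {3,4,5}; col 2 has {4}; region has {1,3} → only 2 remains.
R1C5 = 1: row 1 has {2,3,4,5}; col 5 has {3}; region has {4,5} → only 1 remains.
R2C2 = 5: row 2 has {1}; col 2 has {2,4}; region has {1,2,3} → only 5 remains.
R2C5 = 2: row 2 has {1,5}; col 5 has {1,3}; region has {1,4,5} → only 2 remains.
R3C1 = 4: row 3 has {3,5}; col 1 has {1,2,3}; region has {1,2,3,5} → only 4 remains.
R3C2 = 1: row 3 has {3,4,5}; col 2 has {2,4,5}; region has {5} → only 1 remains.
R3C3 = 2: row 3 has {1,3,4,5}; col 3 has {1,5}; region has {1,5} → only 2 remains.
R4C3 = 3: row 4 has {2,4}; col 3 has {1,2,5}; region has {1,2,5} → only 3 remains.
R4C4 = 1: row 4 has {2,3,4}; col 4 has {4,5}; region has {3} → only 1 remains.
R4C5 = 5: row 4 has {1,2,3,4}; col 5 has {1,2,3}; region has {1,3} → only 5 remains.
R5C1 = 5: row 5 has {1}; col 1 has {1,2,3,4}; region has {1,2,4} → only 5 remains.
R5C2 = 3: row 5 has {1,5}; col 2 has {1,2,4,5}; region has {1,2,4,5} → only 3 remains.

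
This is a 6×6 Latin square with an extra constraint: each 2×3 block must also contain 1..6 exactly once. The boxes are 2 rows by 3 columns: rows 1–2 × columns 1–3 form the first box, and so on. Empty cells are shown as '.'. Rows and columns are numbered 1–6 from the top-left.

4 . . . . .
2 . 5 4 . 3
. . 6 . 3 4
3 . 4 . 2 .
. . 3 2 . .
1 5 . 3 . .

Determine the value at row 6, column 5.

4

row 1, column 3 = 1 (sole candidate).
row 2, column 2 = 6 (sole candidate).
row 2, column 5 = 1 (sole candidate).
row 3, column 1 = 5 (sole candidate).
row 3, column 4 = 1 (sole candidate).
row 4, column 2 = 1 (sole candidate).
row 5, column 1 = 6 (sole candidate).
row 5, column 2 = 4 (sole candidate).
row 5, column 5 = 5 (sole candidate).
row 5, column 6 = 1 (sole candidate).
row 6, column 3 = 2 (sole candidate).
row 6, column 6 = 6 (sole candidate).
row 1, column 2 = 3 (sole candidate).
row 1, column 5 = 6 (sole candidate).
row 3, column 2 = 2 (sole candidate).
row 4, column 6 = 5 (sole candidate).
row 6, column 5 = 4: row 6 has {1,2,3,5,6}; col 5 has {1,2,3,5,6}; box has {1,2,3,5,6} → only 4 remains.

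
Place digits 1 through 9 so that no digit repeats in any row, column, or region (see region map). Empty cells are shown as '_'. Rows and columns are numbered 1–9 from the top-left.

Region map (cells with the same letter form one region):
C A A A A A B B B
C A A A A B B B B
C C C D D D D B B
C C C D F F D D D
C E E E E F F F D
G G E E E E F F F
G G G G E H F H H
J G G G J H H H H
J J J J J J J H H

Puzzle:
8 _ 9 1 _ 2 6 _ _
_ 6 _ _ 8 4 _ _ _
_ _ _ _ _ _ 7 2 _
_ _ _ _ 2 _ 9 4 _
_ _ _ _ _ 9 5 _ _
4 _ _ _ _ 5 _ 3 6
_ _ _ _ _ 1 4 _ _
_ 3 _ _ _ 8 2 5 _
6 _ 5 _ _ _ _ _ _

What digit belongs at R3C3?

R1C8 = 7 (sole candidate).
R4C6 = 7 (sole candidate).
R9C6 = 3 (sole candidate).
R9C8 = 9 (sole candidate).
R2C8 = 1 (sole candidate).
R3C6 = 6 (sole candidate).
R5C8 = 8 (sole candidate).
R6C7 = 1 (sole candidate).
R7C8 = 6 (sole candidate).
R9C7 = 8 (sole candidate).
R2C7 = 3 (sole candidate).
R1C9 = 5 (sole candidate).
R2C3 = 7 (sole candidate).
R2C4 = 5 (sole candidate).
R2C9 = 9 (sole candidate).
R3C9 = 8 (sole candidate).
R1C2 = 4 (sole candidate).
R1C5 = 3 (sole candidate).
R2C1 = 2 (sole candidate).
R3C4 = 3 (sole candidate).
R4C4 = 8 (sole candidate).
R4C9 = 1 (sole candidate).
R5C9 = 2 (sole candidate).
R3C5 = 5 (sole candidate).
R4C2 = 5 (sole candidate).
R4C1 = 3 (sole candidate).
R4C3 = 6 (sole candidate).
R8C3 = 1 (sole candidate).
R3C3 = 4: row 3 has {2,3,5,6,7,8}; col 3 has {1,5,6,7,9}; region has {2,3,5,6,8} → only 4 remains.

4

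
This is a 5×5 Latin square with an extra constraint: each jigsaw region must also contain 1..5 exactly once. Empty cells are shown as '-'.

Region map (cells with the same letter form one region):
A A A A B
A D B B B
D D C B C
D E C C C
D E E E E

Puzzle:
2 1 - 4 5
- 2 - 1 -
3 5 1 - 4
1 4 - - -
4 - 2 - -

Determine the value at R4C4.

R1C3 = 3: row 1 has {1,2,4,5}; col 3 has {1,2}; region has {1,2,4} → only 3 remains.
R2C1 = 5: row 2 has {1,2}; col 1 has {1,2,3,4}; region has {1,2,3,4} → only 5 remains.
R2C3 = 4: row 2 has {1,2,5}; col 3 has {1,2,3}; region has {1,5} → only 4 remains.
R2C5 = 3: row 2 has {1,2,4,5}; col 5 has {4,5}; region has {1,4,5} → only 3 remains.
R3C4 = 2: row 3 has {1,3,4,5}; col 4 has {1,4}; region has {1,3,4,5} → only 2 remains.
R4C3 = 5: row 4 has {1,4}; col 3 has {1,2,3,4}; region has {1,4} → only 5 remains.
R4C4 = 3: row 4 has {1,4,5}; col 4 has {1,2,4}; region has {1,4,5} → only 3 remains.

3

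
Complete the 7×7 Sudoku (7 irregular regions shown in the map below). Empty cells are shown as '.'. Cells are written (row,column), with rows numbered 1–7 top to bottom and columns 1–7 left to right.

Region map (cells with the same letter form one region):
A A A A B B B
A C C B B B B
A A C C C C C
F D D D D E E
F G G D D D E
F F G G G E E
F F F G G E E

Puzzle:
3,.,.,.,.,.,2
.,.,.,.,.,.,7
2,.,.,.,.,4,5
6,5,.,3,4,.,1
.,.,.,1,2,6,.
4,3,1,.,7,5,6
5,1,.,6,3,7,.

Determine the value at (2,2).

(1,6) = 1 (sole candidate).
(2,1) = 1 (sole candidate).
(2,6) = 3 (sole candidate).
(3,4) = 7 (sole candidate).
(4,3) = 7 (sole candidate).
(4,6) = 2 (sole candidate).
(5,1) = 7 (sole candidate).
(5,2) = 4 (sole candidate).
(5,3) = 5 (sole candidate).
(5,7) = 3 (sole candidate).
(6,4) = 2 (sole candidate).
(7,3) = 2 (sole candidate).
(7,7) = 4 (sole candidate).
(2,3) = 6 (sole candidate).
(2,5) = 5 (sole candidate).
(3,2) = 6 (sole candidate).
(3,3) = 3 (sole candidate).
(3,5) = 1 (sole candidate).
(1,2) = 7 (sole candidate).
(1,3) = 4 (sole candidate).
(1,4) = 5 (sole candidate).
(1,5) = 6 (sole candidate).
(2,2) = 2: row 2 has {1,3,5,6,7}; col 2 has {1,3,4,5,6,7}; region has {1,3,4,5,6,7} → only 2 remains.

2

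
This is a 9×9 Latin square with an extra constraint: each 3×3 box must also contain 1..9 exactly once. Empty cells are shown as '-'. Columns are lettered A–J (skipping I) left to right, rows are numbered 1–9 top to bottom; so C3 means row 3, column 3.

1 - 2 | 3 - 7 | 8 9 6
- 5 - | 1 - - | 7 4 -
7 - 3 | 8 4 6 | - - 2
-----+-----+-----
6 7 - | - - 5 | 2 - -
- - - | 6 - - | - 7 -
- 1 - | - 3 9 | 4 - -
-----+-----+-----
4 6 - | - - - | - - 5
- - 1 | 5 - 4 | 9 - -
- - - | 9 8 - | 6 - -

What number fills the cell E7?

B1 = 4 (sole candidate).
E1 = 5 (sole candidate).
F2 = 2 (sole candidate).
J2 = 3 (sole candidate).
B3 = 9 (sole candidate).
D4 = 4 (sole candidate).
E4 = 1 (sole candidate).
E5 = 2 (sole candidate).
F5 = 8 (sole candidate).
D6 = 7 (sole candidate).
J6 = 8 (sole candidate).
D7 = 2 (sole candidate).
E7 = 7: row 7 has {2,4,5,6}; col 5 has {1,2,3,4,5,8}; box has {2,4,5,8,9} → only 7 remains.

7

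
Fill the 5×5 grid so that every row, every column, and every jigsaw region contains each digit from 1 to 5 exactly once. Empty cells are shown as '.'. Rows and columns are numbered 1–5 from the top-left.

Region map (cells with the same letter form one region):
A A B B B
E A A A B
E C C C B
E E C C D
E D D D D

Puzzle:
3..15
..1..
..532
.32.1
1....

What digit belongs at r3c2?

1

r1c3 = 4 (sole candidate).
r2c5 = 3 (sole candidate).
r3c1 = 4 (sole candidate).
r3c2 = 1: row 3 has {2,3,4,5}; col 2 has {3}; region has {2,3,5} → only 1 remains.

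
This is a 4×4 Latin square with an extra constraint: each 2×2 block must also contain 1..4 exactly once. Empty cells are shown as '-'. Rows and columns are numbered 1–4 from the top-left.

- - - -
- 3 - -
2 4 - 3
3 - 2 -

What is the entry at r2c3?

r3c3 = 1: row 3 has {2,3,4}; col 3 has {2}; box has {2,3} → only 1 remains.
r4c2 = 1: row 4 has {2,3}; col 2 has {3,4}; box has {2,3,4} → only 1 remains.
r4c4 = 4: row 4 has {1,2,3}; col 4 has {3}; box has {1,2,3} → only 4 remains.
r1c2 = 2: row 1 has {}; col 2 has {1,3,4}; box has {3} → only 2 remains.
r1c4 = 1: row 1 has {2}; col 4 has {3,4}; box has {} → only 1 remains.
r2c3 = 4: row 2 has {3}; col 3 has {1,2}; box has {1} → only 4 remains.

4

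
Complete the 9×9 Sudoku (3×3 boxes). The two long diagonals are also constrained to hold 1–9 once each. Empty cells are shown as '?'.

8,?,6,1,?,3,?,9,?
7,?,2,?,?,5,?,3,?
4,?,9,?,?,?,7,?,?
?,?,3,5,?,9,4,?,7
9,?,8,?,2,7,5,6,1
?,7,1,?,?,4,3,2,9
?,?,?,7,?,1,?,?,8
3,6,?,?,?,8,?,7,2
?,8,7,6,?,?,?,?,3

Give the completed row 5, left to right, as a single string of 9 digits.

row 1, column 2 = 5: row 1 has {1,3,6,8,9}; col 2 has {6,7,8}; box has {2,4,6,7,8,9} → only 5 remains.
row 1, column 7 = 2: row 1 has {1,3,5,6,8,9}; col 7 has {3,4,5,7}; box has {3,7,9} → only 2 remains.
row 1, column 9 = 4: row 1 has {1,2,3,5,6,8,9}; col 9 has {1,2,3,7,8,9}; box has {2,3,7,9}; anti-diagonal has {2,3,6,7,9} → only 4 remains.
row 2, column 2 = 1: row 2 has {2,3,5,7}; col 2 has {5,6,7,8}; box has {2,4,5,6,7,8,9}; main diagonal has {2,3,4,5,7,8,9} → only 1 remains.
row 2, column 9 = 6: row 2 has {1,2,3,5,7}; col 9 has {1,2,3,4,7,8,9}; box has {2,3,4,7,9} → only 6 remains.
row 3, column 2 = 3: row 3 has {4,7,9}; col 2 has {1,5,6,7,8}; box has {1,2,4,5,6,7,8,9} → only 3 remains.
row 3, column 9 = 5: row 3 has {3,4,7,9}; col 9 has {1,2,3,4,6,7,8,9}; box has {2,3,4,6,7,9} → only 5 remains.
row 4, column 2 = 2: row 4 has {3,4,5,7,9}; col 2 has {1,3,5,6,7,8}; box has {1,3,7,8,9} → only 2 remains.
row 4, column 8 = 8: row 4 has {2,3,4,5,7,9}; col 8 has {2,3,6,7,9}; box has {1,2,3,4,5,6,7,9} → only 8 remains.
row 5, column 2 = 4: row 5 has {1,2,5,6,7,8,9}; col 2 has {1,2,3,5,6,7,8}; box has {1,2,3,7,8,9} → only 4 remains.
row 5, column 4 = 3: row 5 has {1,2,4,5,6,7,8,9}; col 4 has {1,5,6,7}; box has {2,4,5,7,9} → only 3 remains.

948327561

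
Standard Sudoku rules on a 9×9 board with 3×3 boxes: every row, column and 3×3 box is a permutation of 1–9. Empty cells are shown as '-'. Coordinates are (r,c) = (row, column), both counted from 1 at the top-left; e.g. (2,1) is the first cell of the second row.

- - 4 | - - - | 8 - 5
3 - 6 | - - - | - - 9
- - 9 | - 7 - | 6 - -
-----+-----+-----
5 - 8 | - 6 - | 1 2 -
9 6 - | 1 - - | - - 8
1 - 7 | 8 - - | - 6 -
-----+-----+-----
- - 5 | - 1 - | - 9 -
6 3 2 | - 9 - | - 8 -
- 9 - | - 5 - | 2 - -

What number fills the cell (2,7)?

7

(4,2) = 4 (sole candidate).
(5,3) = 3 (sole candidate).
(6,2) = 2 (sole candidate).
(9,3) = 1 (sole candidate).
(8,9) = 1 (hidden single in row 8).
(8,7) = 5 (hidden single in row 8).
(6,6) = 5 (hidden single in row 6).
(5,8) = 5 (hidden single in row 5).
(6,7) = 9 (hidden single in row 6).
(2,5) = 8 (hidden single in column 5).
(7,7) = 3 (hidden single in column 7).
(3,9) = 2 (hidden single in column 9).
(3,1) = 8 (sole candidate).
(9,6) = 8 (hidden single in row 9).
(7,2) = 8 (hidden single in row 7).
(9,4) = 3 (hidden single in row 9).
(9,9) = 6 (hidden single in row 9).
(1,1) = 2 (hidden single in column 1).
(1,5) = 3 (sole candidate).
(6,5) = 4 (sole candidate).
(6,9) = 3 (sole candidate).
(4,9) = 7 (sole candidate).
(5,5) = 2 (sole candidate).
(5,6) = 7 (sole candidate).
(5,7) = 4 (sole candidate).
(7,9) = 4 (sole candidate).
(8,6) = 4 (sole candidate).
(9,8) = 7 (sole candidate).
(1,8) = 1 (sole candidate).
(2,7) = 7: row 2 has {3,6,8,9}; col 7 has {1,2,3,4,5,6,8,9}; box has {1,2,5,6,8,9} → only 7 remains.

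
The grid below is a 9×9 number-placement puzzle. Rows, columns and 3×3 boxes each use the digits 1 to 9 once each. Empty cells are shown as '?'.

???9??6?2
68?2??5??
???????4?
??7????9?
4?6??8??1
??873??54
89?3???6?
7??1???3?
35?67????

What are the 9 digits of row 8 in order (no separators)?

R5C4 = 5 (sole candidate).
R6C7 = 2 (sole candidate).
R3C4 = 8 (sole candidate).
R4C4 = 4 (sole candidate).
R5C8 = 7 (sole candidate).
R6C2 = 1 (sole candidate).
R2C8 = 1 (sole candidate).
R5C7 = 3 (sole candidate).
R6C1 = 9 (sole candidate).
R6C6 = 6 (sole candidate).
R1C8 = 8 (sole candidate).
R2C5 = 4 (sole candidate).
R4C7 = 8 (sole candidate).
R4C9 = 6 (sole candidate).
R5C2 = 2 (sole candidate).
R5C5 = 9 (sole candidate).
R9C8 = 2 (sole candidate).
R4C1 = 5 (sole candidate).
R4C2 = 3 (sole candidate).
R1C1 = 1 (sole candidate).
R1C5 = 5 (sole candidate).
R3C1 = 2 (sole candidate).
R3C2 = 7 (sole candidate).
R3C7 = 9 (sole candidate).
R3C9 = 3 (sole candidate).
R7C5 = 2 (sole candidate).
R8C5 = 8: row 8 has {1,3,7}; col 5 has {2,3,4,5,7,9}; box has {1,2,3,6,7} → only 8 remains.
R8C7 = 4: row 8 has {1,3,7,8}; col 7 has {2,3,5,6,8,9}; box has {2,3,6} → only 4 remains.
R9C7 = 1 (sole candidate).
R1C2 = 4 (sole candidate).
R1C3 = 3 (sole candidate).
R1C6 = 7 (sole candidate).
R2C3 = 9 (sole candidate).
R2C6 = 3 (sole candidate).
R2C9 = 7 (sole candidate).
R3C3 = 5 (sole candidate).
R3C6 = 1 (sole candidate).
R4C5 = 1 (sole candidate).
R4C6 = 2 (sole candidate).
R7C7 = 7 (sole candidate).
R7C9 = 5 (sole candidate).
R8C2 = 6: row 8 has {1,3,4,7,8}; col 2 has {1,2,3,4,5,7,8,9}; box has {3,5,7,8,9} → only 6 remains.
R8C3 = 2: row 8 has {1,3,4,6,7,8}; col 3 has {3,5,6,7,8,9}; box has {3,5,6,7,8,9} → only 2 remains.
R8C9 = 9: row 8 has {1,2,3,4,6,7,8}; col 9 has {1,2,3,4,5,6,7}; box has {1,2,3,4,5,6,7} → only 9 remains.
R9C3 = 4 (sole candidate).
R9C6 = 9 (sole candidate).
R9C9 = 8 (sole candidate).
R3C5 = 6 (sole candidate).
R7C3 = 1 (sole candidate).
R7C6 = 4 (sole candidate).
R8C6 = 5: row 8 has {1,2,3,4,6,7,8,9}; col 6 has {1,2,3,4,6,7,8,9}; box has {1,2,3,4,6,7,8,9} → only 5 remains.

762185439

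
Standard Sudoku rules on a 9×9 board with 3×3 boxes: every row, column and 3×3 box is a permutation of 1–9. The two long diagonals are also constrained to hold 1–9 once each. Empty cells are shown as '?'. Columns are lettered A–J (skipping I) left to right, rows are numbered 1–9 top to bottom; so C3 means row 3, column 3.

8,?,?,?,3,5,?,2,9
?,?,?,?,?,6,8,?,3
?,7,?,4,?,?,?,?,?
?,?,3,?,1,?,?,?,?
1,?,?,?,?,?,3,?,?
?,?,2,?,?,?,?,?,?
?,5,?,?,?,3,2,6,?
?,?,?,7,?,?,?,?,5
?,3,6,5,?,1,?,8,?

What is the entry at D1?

1

D1 = 1: row 1 has {2,3,5,8,9}; col 4 has {4,5,7}; box has {3,4,5,6} → only 1 remains.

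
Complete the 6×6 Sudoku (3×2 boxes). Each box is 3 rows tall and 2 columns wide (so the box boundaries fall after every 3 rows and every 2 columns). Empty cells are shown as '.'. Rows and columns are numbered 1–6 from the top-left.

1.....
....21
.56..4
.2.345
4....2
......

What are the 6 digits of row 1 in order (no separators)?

R3C5 = 3 (sole candidate).
R4C1 = 6 (sole candidate).
R4C3 = 1 (sole candidate).
R5C3 = 5 (sole candidate).
R5C4 = 6 (sole candidate).
R5C5 = 1 (sole candidate).
R6C5 = 6 (sole candidate).
R6C6 = 3 (sole candidate).
R1C5 = 5: row 1 has {1}; col 5 has {1,2,3,4,6}; box has {1,2,3,4} → only 5 remains.
R1C6 = 6: row 1 has {1,5}; col 6 has {1,2,3,4,5}; box has {1,2,3,4,5} → only 6 remains.
R2C1 = 3 (sole candidate).
R2C3 = 4 (sole candidate).
R2C4 = 5 (sole candidate).
R3C1 = 2 (sole candidate).
R3C4 = 1 (sole candidate).
R5C2 = 3 (sole candidate).
R6C1 = 5 (sole candidate).
R6C2 = 1 (sole candidate).
R6C3 = 2 (sole candidate).
R6C4 = 4 (sole candidate).
R1C2 = 4: row 1 has {1,5,6}; col 2 has {1,2,3,5}; box has {1,2,3,5} → only 4 remains.
R1C3 = 3: row 1 has {1,4,5,6}; col 3 has {1,2,4,5,6}; box has {1,4,5,6} → only 3 remains.
R1C4 = 2: row 1 has {1,3,4,5,6}; col 4 has {1,3,4,5,6}; box has {1,3,4,5,6} → only 2 remains.

143256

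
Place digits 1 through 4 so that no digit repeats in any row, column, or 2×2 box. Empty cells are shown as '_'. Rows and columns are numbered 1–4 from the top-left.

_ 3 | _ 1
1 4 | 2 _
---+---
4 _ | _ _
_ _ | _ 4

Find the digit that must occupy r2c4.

3

r1c1 = 2: row 1 has {1,3}; col 1 has {1,4}; box has {1,3,4} → only 2 remains.
r1c3 = 4: row 1 has {1,2,3}; col 3 has {2}; box has {1,2} → only 4 remains.
r2c4 = 3: row 2 has {1,2,4}; col 4 has {1,4}; box has {1,2,4} → only 3 remains.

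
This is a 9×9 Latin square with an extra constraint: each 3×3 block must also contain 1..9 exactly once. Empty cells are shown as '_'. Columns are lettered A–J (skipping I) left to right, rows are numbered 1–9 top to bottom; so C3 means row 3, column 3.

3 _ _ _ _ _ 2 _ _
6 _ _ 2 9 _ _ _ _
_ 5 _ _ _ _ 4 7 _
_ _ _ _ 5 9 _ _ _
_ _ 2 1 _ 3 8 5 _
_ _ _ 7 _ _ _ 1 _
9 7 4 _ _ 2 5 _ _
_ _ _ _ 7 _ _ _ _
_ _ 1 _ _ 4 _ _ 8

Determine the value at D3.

B2 = 4 (hidden single in row 2).
A3 = 2 (hidden single in row 3).
A9 = 5 (sole candidate).
A8 = 8 (sole candidate).
A6 = 4 (sole candidate).
A5 = 7 (sole candidate).
A4 = 1 (sole candidate).
C6 = 5 (hidden single in row 6).
G9 = 7 (hidden single in row 9).
J4 = 7 (hidden single in row 4).
H4 = 2 (hidden single in row 4).
D4 = 4 (hidden single in row 4).
E5 = 6 (sole candidate).
F6 = 8 (sole candidate).
E9 = 3 (sole candidate).
B5 = 9 (sole candidate).
J5 = 4 (sole candidate).
E6 = 2 (sole candidate).
E1 = 4 (hidden single in row 1).
H8 = 4 (hidden single in row 8).
B9 = 2 (hidden single in row 9).
J8 = 2 (hidden single in row 8).
B1 = 1 (hidden single in column 2).
B4 = 8 (hidden single in column 2).
D3 = 3: in column 4, 3 can only go here (every other open cell in that column sees a 3).

3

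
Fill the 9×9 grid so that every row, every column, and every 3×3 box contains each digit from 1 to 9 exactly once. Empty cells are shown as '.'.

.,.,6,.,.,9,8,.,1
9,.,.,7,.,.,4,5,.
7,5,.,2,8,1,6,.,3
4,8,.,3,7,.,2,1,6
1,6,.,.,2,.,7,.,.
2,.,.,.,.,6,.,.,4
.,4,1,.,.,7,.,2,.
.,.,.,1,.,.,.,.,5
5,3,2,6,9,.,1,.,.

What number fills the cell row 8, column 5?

4

row 1, column 1 = 3: row 1 has {1,6,8,9}; col 1 has {1,2,4,5,7,9}; box has {5,6,7,9} → only 3 remains.
row 1, column 2 = 2: row 1 has {1,3,6,8,9}; col 2 has {3,4,5,6,8}; box has {3,5,6,7,9} → only 2 remains.
row 1, column 8 = 7: row 1 has {1,2,3,6,8,9}; col 8 has {1,2,5}; box has {1,3,4,5,6,8} → only 7 remains.
row 2, column 2 = 1: row 2 has {4,5,7,9}; col 2 has {2,3,4,5,6,8}; box has {2,3,5,6,7,9} → only 1 remains.
row 2, column 3 = 8: row 2 has {1,4,5,7,9}; col 3 has {1,2,6}; box has {1,2,3,5,6,7,9} → only 8 remains.
row 2, column 6 = 3: row 2 has {1,4,5,7,8,9}; col 6 has {1,6,7,9}; box has {1,2,7,8,9} → only 3 remains.
row 2, column 9 = 2: row 2 has {1,3,4,5,7,8,9}; col 9 has {1,3,4,5,6}; box has {1,3,4,5,6,7,8} → only 2 remains.
row 3, column 3 = 4: row 3 has {1,2,3,5,6,7,8}; col 3 has {1,2,6,8}; box has {1,2,3,5,6,7,8,9} → only 4 remains.
row 3, column 8 = 9: row 3 has {1,2,3,4,5,6,7,8}; col 8 has {1,2,5,7}; box has {1,2,3,4,5,6,7,8} → only 9 remains.
row 4, column 6 = 5: row 4 has {1,2,3,4,6,7,8}; col 6 has {1,3,6,7,9}; box has {2,3,6,7} → only 5 remains.
row 6, column 5 = 1: row 6 has {2,4,6}; col 5 has {2,7,8,9}; box has {2,3,5,6,7} → only 1 remains.
row 2, column 5 = 6: row 2 has {1,2,3,4,5,7,8,9}; col 5 has {1,2,7,8,9}; box has {1,2,3,7,8,9} → only 6 remains.
row 4, column 3 = 9: row 4 has {1,2,3,4,5,6,7,8}; col 3 has {1,2,4,6,8}; box has {1,2,4,6,8} → only 9 remains.
row 6, column 2 = 7: row 6 has {1,2,4,6}; col 2 has {1,2,3,4,5,6,8}; box has {1,2,4,6,8,9} → only 7 remains.
row 8, column 2 = 9: row 8 has {1,5}; col 2 has {1,2,3,4,5,6,7,8}; box has {1,2,3,4,5} → only 9 remains.
row 8, column 3 = 7: row 8 has {1,5,9}; col 3 has {1,2,4,6,8,9}; box has {1,2,3,4,5,9} → only 7 remains.
row 8, column 7 = 3: row 8 has {1,5,7,9}; col 7 has {1,2,4,6,7,8}; box has {1,2,5} → only 3 remains.
row 7, column 7 = 9: row 7 has {1,2,4,7}; col 7 has {1,2,3,4,6,7,8}; box has {1,2,3,5} → only 9 remains.
row 7, column 9 = 8: row 7 has {1,2,4,7,9}; col 9 has {1,2,3,4,5,6}; box has {1,2,3,5,9} → only 8 remains.
row 8, column 5 = 4: row 8 has {1,3,5,7,9}; col 5 has {1,2,6,7,8,9}; box has {1,6,7,9} → only 4 remains.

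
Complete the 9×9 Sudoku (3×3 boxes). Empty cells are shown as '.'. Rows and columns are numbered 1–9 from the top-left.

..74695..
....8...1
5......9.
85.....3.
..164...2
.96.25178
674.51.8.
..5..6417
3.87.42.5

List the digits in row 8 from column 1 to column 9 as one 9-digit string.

925836417

R1C8 = 2: row 1 has {4,5,6,7,9}; col 8 has {1,3,7,8,9}; box has {1,5,9} → only 2 remains.
R1C9 = 3: row 1 has {2,4,5,6,7,9}; col 9 has {1,2,5,7,8}; box has {1,2,5,9} → only 3 remains.
R4C3 = 2: row 4 has {3,5,8}; col 3 has {1,4,5,6,7,8}; box has {1,5,6,8,9} → only 2 remains.
R4C6 = 7: row 4 has {2,3,5,8}; col 6 has {1,4,5,6,9}; box has {2,4,5,6} → only 7 remains.
R5C1 = 7: row 5 has {1,2,4,6}; col 1 has {3,5,6,8}; box has {1,2,5,6,8,9} → only 7 remains.
R5C2 = 3: row 5 has {1,2,4,6,7}; col 2 has {5,7,9}; box has {1,2,5,6,7,8,9} → only 3 remains.
R5C6 = 8: row 5 has {1,2,3,4,6,7}; col 6 has {1,4,5,6,7,9}; box has {2,4,5,6,7} → only 8 remains.
R5C7 = 9: row 5 has {1,2,3,4,6,7,8}; col 7 has {1,2,4,5}; box has {1,2,3,7,8} → only 9 remains.
R5C8 = 5: row 5 has {1,2,3,4,6,7,8,9}; col 8 has {1,2,3,7,8,9}; box has {1,2,3,7,8,9} → only 5 remains.
R6C1 = 4: row 6 has {1,2,5,6,7,8,9}; col 1 has {3,5,6,7,8}; box has {1,2,3,5,6,7,8,9} → only 4 remains.
R6C4 = 3: row 6 has {1,2,4,5,6,7,8,9}; col 4 has {4,6,7}; box has {2,4,5,6,7,8} → only 3 remains.
R7C7 = 3: row 7 has {1,4,5,6,7,8}; col 7 has {1,2,4,5,9}; box has {1,2,4,5,7,8} → only 3 remains.
R7C9 = 9: row 7 has {1,3,4,5,6,7,8}; col 9 has {1,2,3,5,7,8}; box has {1,2,3,4,5,7,8} → only 9 remains.
R8C2 = 2: row 8 has {1,4,5,6,7}; col 2 has {3,5,7,9}; box has {3,4,5,6,7,8} → only 2 remains.
R9C2 = 1: row 9 has {2,3,4,5,7,8}; col 2 has {2,3,5,7,9}; box has {2,3,4,5,6,7,8} → only 1 remains.
R9C5 = 9: row 9 has {1,2,3,4,5,7,8}; col 5 has {2,4,5,6,8}; box has {1,4,5,6,7} → only 9 remains.
R9C8 = 6: row 9 has {1,2,3,4,5,7,8,9}; col 8 has {1,2,3,5,7,8,9}; box has {1,2,3,4,5,7,8,9} → only 6 remains.
R1C1 = 1: row 1 has {2,3,4,5,6,7,9}; col 1 has {3,4,5,6,7,8}; box has {5,7} → only 1 remains.
R1C2 = 8: row 1 has {1,2,3,4,5,6,7,9}; col 2 has {1,2,3,5,7,9}; box has {1,5,7} → only 8 remains.
R2C8 = 4: row 2 has {1,8}; col 8 has {1,2,3,5,6,7,8,9}; box has {1,2,3,5,9} → only 4 remains.
R3C3 = 3: row 3 has {5,9}; col 3 has {1,2,4,5,6,7,8}; box has {1,5,7,8} → only 3 remains.
R3C6 = 2: row 3 has {3,5,9}; col 6 has {1,4,5,6,7,8,9}; box has {4,6,8,9} → only 2 remains.
R3C9 = 6: row 3 has {2,3,5,9}; col 9 has {1,2,3,5,7,8,9}; box has {1,2,3,4,5,9} → only 6 remains.
R4C5 = 1: row 4 has {2,3,5,7,8}; col 5 has {2,4,5,6,8,9}; box has {2,3,4,5,6,7,8} → only 1 remains.
R4C7 = 6: row 4 has {1,2,3,5,7,8}; col 7 has {1,2,3,4,5,9}; box has {1,2,3,5,7,8,9} → only 6 remains.
R4C9 = 4: row 4 has {1,2,3,5,6,7,8}; col 9 has {1,2,3,5,6,7,8,9}; box has {1,2,3,5,6,7,8,9} → only 4 remains.
R7C4 = 2: row 7 has {1,3,4,5,6,7,8,9}; col 4 has {3,4,6,7}; box has {1,4,5,6,7,9} → only 2 remains.
R8C1 = 9: row 8 has {1,2,4,5,6,7}; col 1 has {1,3,4,5,6,7,8}; box has {1,2,3,4,5,6,7,8} → only 9 remains.
R8C4 = 8: row 8 has {1,2,4,5,6,7,9}; col 4 has {2,3,4,6,7}; box has {1,2,4,5,6,7,9} → only 8 remains.
R8C5 = 3: row 8 has {1,2,4,5,6,7,8,9}; col 5 has {1,2,4,5,6,8,9}; box has {1,2,4,5,6,7,8,9} → only 3 remains.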